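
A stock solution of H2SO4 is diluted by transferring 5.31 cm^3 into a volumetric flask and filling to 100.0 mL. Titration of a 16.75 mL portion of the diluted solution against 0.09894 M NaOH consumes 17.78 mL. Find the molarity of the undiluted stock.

n(NaOH) = 0.09894 x 0.01778 = 0.001759 mol.
n(H2SO4) in the aliquot = 0.001759 x 1/2 = 0.0008796 mol.
[diluted H2SO4] = 0.0008796 / 0.01675 = 0.05251 M.
Dilution factor = 100.0/5.310 = 18.83, so [stock] = 0.05251 x 18.83 = 0.989 M.

0.989 M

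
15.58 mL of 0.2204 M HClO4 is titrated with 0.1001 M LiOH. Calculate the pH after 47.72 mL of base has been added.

12.33

n(acid) = 0.2204 x 0.01558 = 0.003434 mol; n(LiOH) added = 0.1001 x 0.04772 = 0.004777 mol.
Base is in excess by 0.004777 - 0.003434 = 0.001343 mol in a total volume of 0.06330 L.
[OH^-] = 0.001343/0.06330 = 0.02122 M, so pOH = 1.67 and pH = 14.00 - 1.67 = 12.33.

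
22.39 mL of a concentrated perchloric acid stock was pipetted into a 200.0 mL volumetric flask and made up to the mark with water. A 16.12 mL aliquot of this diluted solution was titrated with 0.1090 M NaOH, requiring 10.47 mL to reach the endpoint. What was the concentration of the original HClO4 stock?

n(NaOH) = 0.1090 x 0.01047 = 0.001141 mol.
n(HClO4) in the aliquot = 0.001141 mol.
[diluted HClO4] = 0.001141 / 0.01612 = 0.07080 M.
Dilution factor = 200.0/22.39 = 8.933, so [stock] = 0.07080 x 8.933 = 0.632 M.

0.632 M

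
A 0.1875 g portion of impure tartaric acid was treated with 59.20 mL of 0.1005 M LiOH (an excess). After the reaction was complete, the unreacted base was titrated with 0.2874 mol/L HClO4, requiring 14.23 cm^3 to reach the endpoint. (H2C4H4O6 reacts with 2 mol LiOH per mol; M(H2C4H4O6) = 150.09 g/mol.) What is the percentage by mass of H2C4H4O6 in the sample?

Total n(LiOH) added = 0.1005 x 0.05920 = 0.005950 mol.
n(HClO4) used = 0.2874 x 0.01423 = 0.004090 mol, which equals the excess n(LiOH).
So n(LiOH) consumed by the sample = 0.005950 - 0.004090 = 0.001860 mol.
n(H2C4H4O6) = 0.001860 / 2 = 0.0009299 mol.
mass H2C4H4O6 = 0.0009299 x 150.09 = 0.1396 g, so %H2C4H4O6 = 0.1396/0.1875 x 100 = 74.4%.

74.4%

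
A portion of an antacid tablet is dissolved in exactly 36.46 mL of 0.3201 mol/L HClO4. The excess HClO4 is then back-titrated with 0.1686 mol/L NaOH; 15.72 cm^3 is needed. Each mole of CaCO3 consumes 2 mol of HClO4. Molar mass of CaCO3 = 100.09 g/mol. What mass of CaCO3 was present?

0.451 g

Total n(HClO4) added = 0.3201 x 0.03646 = 0.01167 mol.
n(NaOH) used = 0.1686 x 0.01572 = 0.002650 mol, which equals the excess n(HClO4).
So n(HClO4) consumed by the sample = 0.01167 - 0.002650 = 0.009020 mol.
n(CaCO3) = 0.009020 / 2 = 0.004510 mol.
mass = 0.004510 mol x 100.09 g/mol = 0.451 g.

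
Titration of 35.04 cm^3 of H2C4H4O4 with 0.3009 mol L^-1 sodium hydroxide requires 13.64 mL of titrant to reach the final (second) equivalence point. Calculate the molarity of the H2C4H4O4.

0.0586 M

n(NaOH) = 0.3009 x 0.01364 = 0.004104 mol.
At the final (second) equivalence point, 2 mol OH^- react per mol H2C4H4O4, so n(H2C4H4O4) = 0.004104 / 2 = 0.002052 mol.
[H2C4H4O4] = 0.002052 / 0.03504 L = 0.0586 M.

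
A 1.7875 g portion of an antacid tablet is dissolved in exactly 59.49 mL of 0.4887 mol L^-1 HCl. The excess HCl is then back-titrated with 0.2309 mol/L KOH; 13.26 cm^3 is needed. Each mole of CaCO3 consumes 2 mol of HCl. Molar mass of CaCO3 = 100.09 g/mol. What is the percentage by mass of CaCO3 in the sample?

72.8%

Total n(HCl) added = 0.4887 x 0.05949 = 0.02907 mol.
n(KOH) used = 0.2309 x 0.01326 = 0.003062 mol, which equals the excess n(HCl).
So n(HCl) consumed by the sample = 0.02907 - 0.003062 = 0.02601 mol.
n(CaCO3) = 0.02601 / 2 = 0.01301 mol.
mass CaCO3 = 0.01301 x 100.09 = 1.302 g, so %CaCO3 = 1.302/1.7875 x 100 = 72.8%.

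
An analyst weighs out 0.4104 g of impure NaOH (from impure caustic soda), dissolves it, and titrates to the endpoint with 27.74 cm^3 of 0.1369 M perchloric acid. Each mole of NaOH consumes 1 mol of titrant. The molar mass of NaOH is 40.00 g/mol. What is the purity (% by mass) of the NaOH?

37.0%

n(HClO4) = 0.1369 x 0.02774 = 0.003798 mol.
n(NaOH) = 0.003798 / 1 = 0.003798 mol.
mass of NaOH = 0.003798 x 40.00 = 0.1519 g.
% purity = 0.1519 / 0.4104 x 100 = 37.0%.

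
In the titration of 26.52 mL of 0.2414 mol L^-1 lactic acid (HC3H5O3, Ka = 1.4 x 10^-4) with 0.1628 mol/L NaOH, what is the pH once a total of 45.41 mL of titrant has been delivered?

n(acid) = 0.2414 x 0.02652 = 0.006402 mol; n(NaOH) added = 0.1628 x 0.04541 = 0.007393 mol.
Base is in excess by 0.007393 - 0.006402 = 0.0009908 mol in a total volume of 0.07193 L.
[OH^-] = 0.0009908/0.07193 = 0.01377 M, so pOH = 1.86 and pH = 14.00 - 1.86 = 12.14.

12.14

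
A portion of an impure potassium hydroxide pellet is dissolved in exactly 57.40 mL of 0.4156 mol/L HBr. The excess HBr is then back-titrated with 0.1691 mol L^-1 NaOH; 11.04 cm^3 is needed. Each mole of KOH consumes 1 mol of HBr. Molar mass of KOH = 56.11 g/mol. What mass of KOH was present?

Total n(HBr) added = 0.4156 x 0.05740 = 0.02386 mol.
n(NaOH) used = 0.1691 x 0.01104 = 0.001867 mol, which equals the excess n(HBr).
So n(HBr) consumed by the sample = 0.02386 - 0.001867 = 0.02199 mol.
n(KOH) = 0.02199 / 1 = 0.02199 mol.
mass = 0.02199 mol x 56.11 g/mol = 1.23 g.

1.23 g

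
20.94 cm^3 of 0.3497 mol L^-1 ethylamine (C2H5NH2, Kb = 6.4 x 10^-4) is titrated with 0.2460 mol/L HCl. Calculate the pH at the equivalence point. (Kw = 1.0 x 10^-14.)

n(C2H5NH2) = 0.3497 x 0.02094 = 0.007323 mol; V(HCl) at equivalence = 0.007323/0.2460 = 0.02977 L.
At equivalence the base is fully converted to C2H5NH3+; total volume = 0.05071 L, so [C2H5NH3+] = 0.007323/0.05071 = 0.1444 M.
Ka(C2H5NH3+) = Kw/Kb = 1.0e-14 / 6.4 x 10^-4 = 1.56e-11.
[H^+] = sqrt(Ka x [C2H5NH3+]) = sqrt(1.56e-11 x 0.1444) = 1.50e-6 M.
pH = -log(1.50e-6) = 5.82.

5.82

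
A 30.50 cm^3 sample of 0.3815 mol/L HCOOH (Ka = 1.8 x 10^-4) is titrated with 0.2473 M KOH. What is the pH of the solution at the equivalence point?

n(HCOOH) = 0.3815 x 0.03050 = 0.01164 mol; V(KOH) at equivalence = 0.01164/0.2473 = 0.04705 L.
At equivalence all the acid is converted to HCOO-; total volume = 0.03050 + 0.04705 = 0.07755 L, so [HCOO-] = 0.01164/0.07755 = 0.1500 M.
Kb = Kw/Ka = 1.0e-14 / 1.8 x 10^-4 = 5.56e-11.
[OH^-] = sqrt(Kb x [HCOO-]) = sqrt(5.56e-11 x 0.1500) = 2.89e-6 M.
pOH = 5.54, so pH = 14.00 - 5.54 = 8.46.

8.46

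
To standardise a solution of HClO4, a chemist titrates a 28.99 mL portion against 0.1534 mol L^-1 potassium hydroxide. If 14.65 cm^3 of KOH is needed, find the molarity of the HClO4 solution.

n(KOH) delivered = 0.1534 x 0.01465 = 0.002247 mol.
For a 1:1 reaction, n(HClO4) = 0.002247 mol.
[HClO4] = 0.002247 mol / 0.02899 L = 0.0775 M.

0.0775 M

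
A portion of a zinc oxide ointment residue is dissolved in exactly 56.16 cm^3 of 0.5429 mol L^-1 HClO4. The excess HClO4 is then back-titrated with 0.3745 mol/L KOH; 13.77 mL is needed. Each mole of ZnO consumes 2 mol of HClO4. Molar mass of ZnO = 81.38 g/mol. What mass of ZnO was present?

1.03 g

Total n(HClO4) added = 0.5429 x 0.05616 = 0.03049 mol.
n(KOH) used = 0.3745 x 0.01377 = 0.005157 mol, which equals the excess n(HClO4).
So n(HClO4) consumed by the sample = 0.03049 - 0.005157 = 0.02533 mol.
n(ZnO) = 0.02533 / 2 = 0.01267 mol.
mass = 0.01267 mol x 81.38 g/mol = 1.03 g.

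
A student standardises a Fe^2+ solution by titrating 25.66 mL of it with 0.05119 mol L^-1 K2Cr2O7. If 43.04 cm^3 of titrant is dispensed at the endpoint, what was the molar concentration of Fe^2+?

0.515 M

n(K2Cr2O7) = 0.05119 x 0.04304 = 0.002203 mol.
From the balanced equation, 1 mol K2Cr2O7 reacts with 6 mol Fe^2+, so n(Fe^2+) = 0.002203 x 6/1 = 0.01322 mol.
[Fe^2+] = 0.01322 / 0.02566 L = 0.515 M.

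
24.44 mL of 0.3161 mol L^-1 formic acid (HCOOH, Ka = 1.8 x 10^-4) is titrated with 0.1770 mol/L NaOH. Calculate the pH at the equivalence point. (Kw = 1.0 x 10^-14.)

n(HCOOH) = 0.3161 x 0.02444 = 0.007725 mol; V(NaOH) at equivalence = 0.007725/0.1770 = 0.04365 L.
At equivalence all the acid is converted to HCOO-; total volume = 0.02444 + 0.04365 = 0.06809 L, so [HCOO-] = 0.007725/0.06809 = 0.1135 M.
Kb = Kw/Ka = 1.0e-14 / 1.8 x 10^-4 = 5.56e-11.
[OH^-] = sqrt(Kb x [HCOO-]) = sqrt(5.56e-11 x 0.1135) = 2.51e-6 M.
pOH = 5.60, so pH = 14.00 - 5.60 = 8.40.

8.40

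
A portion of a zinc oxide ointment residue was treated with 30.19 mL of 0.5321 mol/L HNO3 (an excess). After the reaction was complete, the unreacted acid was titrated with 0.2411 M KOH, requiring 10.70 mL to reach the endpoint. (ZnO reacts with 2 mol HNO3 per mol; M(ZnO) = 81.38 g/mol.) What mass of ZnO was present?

0.549 g

Total n(HNO3) added = 0.5321 x 0.03019 = 0.01606 mol.
n(KOH) used = 0.2411 x 0.01070 = 0.002580 mol, which equals the excess n(HNO3).
So n(HNO3) consumed by the sample = 0.01606 - 0.002580 = 0.01348 mol.
n(ZnO) = 0.01348 / 2 = 0.006742 mol.
mass = 0.006742 mol x 81.38 g/mol = 0.549 g.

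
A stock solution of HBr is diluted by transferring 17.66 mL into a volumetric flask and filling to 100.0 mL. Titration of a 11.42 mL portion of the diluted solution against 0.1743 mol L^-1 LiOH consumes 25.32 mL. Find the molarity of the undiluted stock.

2.19 M

n(LiOH) = 0.1743 x 0.02532 = 0.004413 mol.
n(HBr) in the aliquot = 0.004413 mol.
[diluted HBr] = 0.004413 / 0.01142 = 0.3865 M.
Dilution factor = 100.0/17.66 = 5.663, so [stock] = 0.3865 x 5.663 = 2.19 M.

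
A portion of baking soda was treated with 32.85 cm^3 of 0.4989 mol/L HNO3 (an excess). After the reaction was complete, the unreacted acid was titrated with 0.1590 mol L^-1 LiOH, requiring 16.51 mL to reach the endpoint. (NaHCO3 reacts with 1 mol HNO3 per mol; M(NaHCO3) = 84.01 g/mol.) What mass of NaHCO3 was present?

1.16 g

Total n(HNO3) added = 0.4989 x 0.03285 = 0.01639 mol.
n(LiOH) used = 0.1590 x 0.01651 = 0.002625 mol, which equals the excess n(HNO3).
So n(HNO3) consumed by the sample = 0.01639 - 0.002625 = 0.01376 mol.
n(NaHCO3) = 0.01376 / 1 = 0.01376 mol.
mass = 0.01376 mol x 84.01 g/mol = 1.16 g.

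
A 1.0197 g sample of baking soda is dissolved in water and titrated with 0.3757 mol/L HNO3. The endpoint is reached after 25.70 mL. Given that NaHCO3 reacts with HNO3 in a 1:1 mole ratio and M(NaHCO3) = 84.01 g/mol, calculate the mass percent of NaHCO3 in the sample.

79.5%

n(HNO3) = 0.3757 x 0.02570 = 0.009655 mol.
n(NaHCO3) = 0.009655 / 1 = 0.009655 mol.
mass of NaHCO3 = 0.009655 x 84.01 = 0.8112 g.
% purity = 0.8112 / 1.0197 x 100 = 79.5%.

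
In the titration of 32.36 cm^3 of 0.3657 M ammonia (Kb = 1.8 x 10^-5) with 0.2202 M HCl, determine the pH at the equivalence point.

n(NH3) = 0.3657 x 0.03236 = 0.01183 mol; V(HCl) at equivalence = 0.01183/0.2202 = 0.05374 L.
At equivalence the base is fully converted to NH4+; total volume = 0.08610 L, so [NH4+] = 0.01183/0.08610 = 0.1374 M.
Ka(NH4+) = Kw/Kb = 1.0e-14 / 1.8 x 10^-5 = 5.56e-10.
[H^+] = sqrt(Ka x [NH4+]) = sqrt(5.56e-10 x 0.1374) = 8.74e-6 M.
pH = -log(8.74e-6) = 5.06.

5.06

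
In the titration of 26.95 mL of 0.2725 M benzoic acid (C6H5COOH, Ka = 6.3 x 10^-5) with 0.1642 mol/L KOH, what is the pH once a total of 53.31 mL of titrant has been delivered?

n(acid) = 0.2725 x 0.02695 = 0.007344 mol; n(KOH) added = 0.1642 x 0.05331 = 0.008754 mol.
Base is in excess by 0.008754 - 0.007344 = 0.001410 mol in a total volume of 0.08026 L.
[OH^-] = 0.001410/0.08026 = 0.01756 M, so pOH = 1.76 and pH = 14.00 - 1.76 = 12.24.

12.24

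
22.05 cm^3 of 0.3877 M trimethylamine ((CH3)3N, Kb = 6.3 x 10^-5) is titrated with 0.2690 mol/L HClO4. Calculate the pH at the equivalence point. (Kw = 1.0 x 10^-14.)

n((CH3)3N) = 0.3877 x 0.02205 = 0.008549 mol; V(HClO4) at equivalence = 0.008549/0.2690 = 0.03178 L.
At equivalence the base is fully converted to (CH3)3NH+; total volume = 0.05383 L, so [(CH3)3NH+] = 0.008549/0.05383 = 0.1588 M.
Ka((CH3)3NH+) = Kw/Kb = 1.0e-14 / 6.3 x 10^-5 = 1.59e-10.
[H^+] = sqrt(Ka x [(CH3)3NH+]) = sqrt(1.59e-10 x 0.1588) = 5.02e-6 M.
pH = -log(5.02e-6) = 5.30.

5.30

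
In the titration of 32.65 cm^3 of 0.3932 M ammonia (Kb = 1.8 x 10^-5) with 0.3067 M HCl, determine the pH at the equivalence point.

n(NH3) = 0.3932 x 0.03265 = 0.01284 mol; V(HCl) at equivalence = 0.01284/0.3067 = 0.04186 L.
At equivalence the base is fully converted to NH4+; total volume = 0.07451 L, so [NH4+] = 0.01284/0.07451 = 0.1723 M.
Ka(NH4+) = Kw/Kb = 1.0e-14 / 1.8 x 10^-5 = 5.56e-10.
[H^+] = sqrt(Ka x [NH4+]) = sqrt(5.56e-10 x 0.1723) = 9.78e-6 M.
pH = -log(9.78e-6) = 5.01.

5.01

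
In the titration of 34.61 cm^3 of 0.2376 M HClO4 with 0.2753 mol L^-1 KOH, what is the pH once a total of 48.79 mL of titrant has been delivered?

12.80

n(acid) = 0.2376 x 0.03461 = 0.008223 mol; n(KOH) added = 0.2753 x 0.04879 = 0.01343 mol.
Base is in excess by 0.01343 - 0.008223 = 0.005209 mol in a total volume of 0.08340 L.
[OH^-] = 0.005209/0.08340 = 0.06245 M, so pOH = 1.20 and pH = 14.00 - 1.20 = 12.80.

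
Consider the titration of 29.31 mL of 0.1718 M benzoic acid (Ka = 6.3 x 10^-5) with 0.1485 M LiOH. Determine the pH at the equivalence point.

n(C6H5COOH) = 0.1718 x 0.02931 = 0.005035 mol; V(LiOH) at equivalence = 0.005035/0.1485 = 0.03391 L.
At equivalence all the acid is converted to C6H5COO-; total volume = 0.02931 + 0.03391 = 0.06322 L, so [C6H5COO-] = 0.005035/0.06322 = 0.07965 M.
Kb = Kw/Ka = 1.0e-14 / 6.3 x 10^-5 = 1.59e-10.
[OH^-] = sqrt(Kb x [C6H5COO-]) = sqrt(1.59e-10 x 0.07965) = 3.56e-6 M.
pOH = 5.45, so pH = 14.00 - 5.45 = 8.55.

8.55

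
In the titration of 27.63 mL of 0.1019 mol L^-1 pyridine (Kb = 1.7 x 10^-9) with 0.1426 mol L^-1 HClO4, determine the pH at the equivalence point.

n(C5H5N) = 0.1019 x 0.02763 = 0.002815 mol; V(HClO4) at equivalence = 0.002815/0.1426 = 0.01974 L.
At equivalence the base is fully converted to C5H5NH+; total volume = 0.04737 L, so [C5H5NH+] = 0.002815/0.04737 = 0.05943 M.
Ka(C5H5NH+) = Kw/Kb = 1.0e-14 / 1.7 x 10^-9 = 5.88e-6.
[H^+] = sqrt(Ka x [C5H5NH+]) = sqrt(5.88e-6 x 0.05943) = 0.000591 M.
pH = -log(0.000591) = 3.23.

3.23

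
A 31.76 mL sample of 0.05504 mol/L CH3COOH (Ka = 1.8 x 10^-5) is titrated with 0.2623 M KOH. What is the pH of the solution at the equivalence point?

n(CH3COOH) = 0.05504 x 0.03176 = 0.001748 mol; V(KOH) at equivalence = 0.001748/0.2623 = 0.006664 L.
At equivalence all the acid is converted to CH3COO-; total volume = 0.03176 + 0.006664 = 0.03842 L, so [CH3COO-] = 0.001748/0.03842 = 0.04549 M.
Kb = Kw/Ka = 1.0e-14 / 1.8 x 10^-5 = 5.56e-10.
[OH^-] = sqrt(Kb x [CH3COO-]) = sqrt(5.56e-10 x 0.04549) = 5.03e-6 M.
pOH = 5.30, so pH = 14.00 - 5.30 = 8.70.

8.70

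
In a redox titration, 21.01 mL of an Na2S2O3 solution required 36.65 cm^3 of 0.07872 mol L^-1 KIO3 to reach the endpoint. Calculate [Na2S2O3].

n(KIO3) = 0.07872 x 0.03665 = 0.002885 mol.
From the balanced equation, 1 mol KIO3 reacts with 6 mol Na2S2O3, so n(Na2S2O3) = 0.002885 x 6/1 = 0.01731 mol.
[Na2S2O3] = 0.01731 / 0.02101 L = 0.824 M.

0.824 M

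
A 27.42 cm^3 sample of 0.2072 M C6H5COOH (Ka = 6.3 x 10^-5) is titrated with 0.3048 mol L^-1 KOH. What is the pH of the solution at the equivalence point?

n(C6H5COOH) = 0.2072 x 0.02742 = 0.005681 mol; V(KOH) at equivalence = 0.005681/0.3048 = 0.01864 L.
At equivalence all the acid is converted to C6H5COO-; total volume = 0.02742 + 0.01864 = 0.04606 L, so [C6H5COO-] = 0.005681/0.04606 = 0.1233 M.
Kb = Kw/Ka = 1.0e-14 / 6.3 x 10^-5 = 1.59e-10.
[OH^-] = sqrt(Kb x [C6H5COO-]) = sqrt(1.59e-10 x 0.1233) = 4.42e-6 M.
pOH = 5.35, so pH = 14.00 - 5.35 = 8.65.

8.65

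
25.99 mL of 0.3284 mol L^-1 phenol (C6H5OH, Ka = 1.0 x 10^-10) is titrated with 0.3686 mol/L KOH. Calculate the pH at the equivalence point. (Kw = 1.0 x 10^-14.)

11.62

n(C6H5OH) = 0.3284 x 0.02599 = 0.008535 mol; V(KOH) at equivalence = 0.008535/0.3686 = 0.02316 L.
At equivalence all the acid is converted to C6H5O-; total volume = 0.02599 + 0.02316 = 0.04915 L, so [C6H5O-] = 0.008535/0.04915 = 0.1737 M.
Kb = Kw/Ka = 1.0e-14 / 1.0 x 10^-10 = 0.000100.
[OH^-] = sqrt(Kb x [C6H5O-]) = sqrt(0.000100 x 0.1737) = 0.00417 M.
pOH = 2.38, so pH = 14.00 - 2.38 = 11.62.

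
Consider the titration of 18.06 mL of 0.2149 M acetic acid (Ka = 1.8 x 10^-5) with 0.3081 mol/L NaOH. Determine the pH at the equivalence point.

n(CH3COOH) = 0.2149 x 0.01806 = 0.003881 mol; V(NaOH) at equivalence = 0.003881/0.3081 = 0.01260 L.
At equivalence all the acid is converted to CH3COO-; total volume = 0.01806 + 0.01260 = 0.03066 L, so [CH3COO-] = 0.003881/0.03066 = 0.1266 M.
Kb = Kw/Ka = 1.0e-14 / 1.8 x 10^-5 = 5.56e-10.
[OH^-] = sqrt(Kb x [CH3COO-]) = sqrt(5.56e-10 x 0.1266) = 8.39e-6 M.
pOH = 5.08, so pH = 14.00 - 5.08 = 8.92.

8.92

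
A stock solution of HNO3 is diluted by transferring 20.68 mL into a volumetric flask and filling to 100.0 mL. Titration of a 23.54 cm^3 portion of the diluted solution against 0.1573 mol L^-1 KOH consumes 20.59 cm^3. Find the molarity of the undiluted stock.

0.665 M

n(KOH) = 0.1573 x 0.02059 = 0.003239 mol.
n(HNO3) in the aliquot = 0.003239 mol.
[diluted HNO3] = 0.003239 / 0.02354 = 0.1376 M.
Dilution factor = 100.0/20.68 = 4.836, so [stock] = 0.1376 x 4.836 = 0.665 M.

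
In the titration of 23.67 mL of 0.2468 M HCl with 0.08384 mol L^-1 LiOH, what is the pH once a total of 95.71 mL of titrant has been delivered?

n(acid) = 0.2468 x 0.02367 = 0.005842 mol; n(LiOH) added = 0.08384 x 0.09571 = 0.008024 mol.
Base is in excess by 0.008024 - 0.005842 = 0.002183 mol in a total volume of 0.1194 L.
[OH^-] = 0.002183/0.1194 = 0.01828 M, so pOH = 1.74 and pH = 14.00 - 1.74 = 12.26.

12.26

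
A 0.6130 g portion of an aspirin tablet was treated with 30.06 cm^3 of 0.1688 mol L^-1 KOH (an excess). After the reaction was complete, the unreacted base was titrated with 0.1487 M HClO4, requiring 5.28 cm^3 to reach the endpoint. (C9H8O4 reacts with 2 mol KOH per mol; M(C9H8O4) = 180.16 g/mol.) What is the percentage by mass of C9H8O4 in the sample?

63.0%

Total n(KOH) added = 0.1688 x 0.03006 = 0.005074 mol.
n(HClO4) used = 0.1487 x 0.005280 = 0.0007851 mol, which equals the excess n(KOH).
So n(KOH) consumed by the sample = 0.005074 - 0.0007851 = 0.004289 mol.
n(C9H8O4) = 0.004289 / 2 = 0.002144 mol.
mass C9H8O4 = 0.002144 x 180.16 = 0.3864 g, so %C9H8O4 = 0.3864/0.6130 x 100 = 63.0%.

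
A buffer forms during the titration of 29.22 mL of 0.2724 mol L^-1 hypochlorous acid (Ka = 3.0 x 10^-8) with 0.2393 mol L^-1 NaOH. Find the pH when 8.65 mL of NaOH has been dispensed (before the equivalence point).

7.07

Initial n(HClO) = 0.2724 x 0.02922 = 0.007960 mol.
n(NaOH) added = 0.2393 x 0.008650 = 0.002070 mol, converting that many moles of HClO to ClO-.
Remaining n(HClO) = 0.005890 mol; n(ClO-) = 0.002070 mol.
By Henderson-Hasselbalch, pH = pKa + log([A^-]/[HA]) = 7.52 + log(0.002070/0.005890) = 7.52 + (-0.45) = 7.07.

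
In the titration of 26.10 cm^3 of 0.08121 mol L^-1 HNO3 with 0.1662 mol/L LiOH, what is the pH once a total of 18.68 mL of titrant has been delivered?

12.34

n(acid) = 0.08121 x 0.02610 = 0.002120 mol; n(LiOH) added = 0.1662 x 0.01868 = 0.003105 mol.
Base is in excess by 0.003105 - 0.002120 = 0.0009850 mol in a total volume of 0.04478 L.
[OH^-] = 0.0009850/0.04478 = 0.02200 M, so pOH = 1.66 and pH = 14.00 - 1.66 = 12.34.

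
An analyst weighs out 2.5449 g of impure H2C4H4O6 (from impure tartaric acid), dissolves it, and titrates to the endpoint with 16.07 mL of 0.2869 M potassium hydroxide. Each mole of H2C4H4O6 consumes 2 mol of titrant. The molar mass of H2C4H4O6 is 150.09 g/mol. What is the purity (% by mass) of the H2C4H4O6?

n(KOH) = 0.2869 x 0.01607 = 0.004610 mol.
n(H2C4H4O6) = 0.004610 / 2 = 0.002305 mol.
mass of H2C4H4O6 = 0.002305 x 150.09 = 0.3460 g.
% purity = 0.3460 / 2.5449 x 100 = 13.6%.

13.6%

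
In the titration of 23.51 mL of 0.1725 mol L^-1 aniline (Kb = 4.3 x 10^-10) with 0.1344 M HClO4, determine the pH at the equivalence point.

2.88

n(C6H5NH2) = 0.1725 x 0.02351 = 0.004055 mol; V(HClO4) at equivalence = 0.004055/0.1344 = 0.03017 L.
At equivalence the base is fully converted to C6H5NH3+; total volume = 0.05368 L, so [C6H5NH3+] = 0.004055/0.05368 = 0.07554 M.
Ka(C6H5NH3+) = Kw/Kb = 1.0e-14 / 4.3 x 10^-10 = 2.33e-5.
[H^+] = sqrt(Ka x [C6H5NH3+]) = sqrt(2.33e-5 x 0.07554) = 0.00133 M.
pH = -log(0.00133) = 2.88.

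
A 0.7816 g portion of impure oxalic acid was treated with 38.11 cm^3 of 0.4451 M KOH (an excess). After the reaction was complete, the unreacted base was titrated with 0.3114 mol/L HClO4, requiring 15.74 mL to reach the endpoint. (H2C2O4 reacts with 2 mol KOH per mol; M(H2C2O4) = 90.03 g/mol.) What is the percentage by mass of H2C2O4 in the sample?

Total n(KOH) added = 0.4451 x 0.03811 = 0.01696 mol.
n(HClO4) used = 0.3114 x 0.01574 = 0.004901 mol, which equals the excess n(KOH).
So n(KOH) consumed by the sample = 0.01696 - 0.004901 = 0.01206 mol.
n(H2C2O4) = 0.01206 / 2 = 0.006031 mol.
mass H2C2O4 = 0.006031 x 90.03 = 0.5429 g, so %H2C2O4 = 0.5429/0.7816 x 100 = 69.5%.

69.5%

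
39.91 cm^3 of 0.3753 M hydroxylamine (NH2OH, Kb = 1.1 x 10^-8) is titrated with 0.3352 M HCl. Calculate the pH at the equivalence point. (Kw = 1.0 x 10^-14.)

n(NH2OH) = 0.3753 x 0.03991 = 0.01498 mol; V(HCl) at equivalence = 0.01498/0.3352 = 0.04468 L.
At equivalence the base is fully converted to NH3OH+; total volume = 0.08459 L, so [NH3OH+] = 0.01498/0.08459 = 0.1771 M.
Ka(NH3OH+) = Kw/Kb = 1.0e-14 / 1.1 x 10^-8 = 9.09e-7.
[H^+] = sqrt(Ka x [NH3OH+]) = sqrt(9.09e-7 x 0.1771) = 0.000401 M.
pH = -log(0.000401) = 3.40.

3.40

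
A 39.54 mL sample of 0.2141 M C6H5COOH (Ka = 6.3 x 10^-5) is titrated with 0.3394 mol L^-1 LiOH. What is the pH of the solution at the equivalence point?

8.66

n(C6H5COOH) = 0.2141 x 0.03954 = 0.008466 mol; V(LiOH) at equivalence = 0.008466/0.3394 = 0.02494 L.
At equivalence all the acid is converted to C6H5COO-; total volume = 0.03954 + 0.02494 = 0.06448 L, so [C6H5COO-] = 0.008466/0.06448 = 0.1313 M.
Kb = Kw/Ka = 1.0e-14 / 6.3 x 10^-5 = 1.59e-10.
[OH^-] = sqrt(Kb x [C6H5COO-]) = sqrt(1.59e-10 x 0.1313) = 4.56e-6 M.
pOH = 5.34, so pH = 14.00 - 5.34 = 8.66.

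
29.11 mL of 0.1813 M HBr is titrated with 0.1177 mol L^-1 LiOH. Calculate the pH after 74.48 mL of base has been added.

n(acid) = 0.1813 x 0.02911 = 0.005278 mol; n(LiOH) added = 0.1177 x 0.07448 = 0.008766 mol.
Base is in excess by 0.008766 - 0.005278 = 0.003489 mol in a total volume of 0.1036 L.
[OH^-] = 0.003489/0.1036 = 0.03368 M, so pOH = 1.47 and pH = 14.00 - 1.47 = 12.53.

12.53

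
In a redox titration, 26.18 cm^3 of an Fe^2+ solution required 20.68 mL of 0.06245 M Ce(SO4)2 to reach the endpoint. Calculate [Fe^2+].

n(Ce(SO4)2) = 0.06245 x 0.02068 = 0.001291 mol.
From the balanced equation, 1 mol Ce(SO4)2 reacts with 1 mol Fe^2+, so n(Fe^2+) = 0.001291 x 1/1 = 0.001291 mol.
[Fe^2+] = 0.001291 / 0.02618 L = 0.0493 M.

0.0493 M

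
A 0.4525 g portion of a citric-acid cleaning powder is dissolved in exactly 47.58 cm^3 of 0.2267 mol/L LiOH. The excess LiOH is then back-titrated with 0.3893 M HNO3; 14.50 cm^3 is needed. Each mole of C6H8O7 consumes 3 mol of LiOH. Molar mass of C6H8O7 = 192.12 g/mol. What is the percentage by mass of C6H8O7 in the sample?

Total n(LiOH) added = 0.2267 x 0.04758 = 0.01079 mol.
n(HNO3) used = 0.3893 x 0.01450 = 0.005645 mol, which equals the excess n(LiOH).
So n(LiOH) consumed by the sample = 0.01079 - 0.005645 = 0.005142 mol.
n(C6H8O7) = 0.005142 / 3 = 0.001714 mol.
mass C6H8O7 = 0.001714 x 192.12 = 0.3293 g, so %C6H8O7 = 0.3293/0.4525 x 100 = 72.8%.

72.8%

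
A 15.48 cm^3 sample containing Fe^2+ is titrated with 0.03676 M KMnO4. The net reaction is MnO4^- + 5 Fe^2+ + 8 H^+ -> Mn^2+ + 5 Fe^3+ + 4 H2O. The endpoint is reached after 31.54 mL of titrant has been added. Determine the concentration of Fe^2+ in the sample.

n(KMnO4) = 0.03676 x 0.03154 = 0.001159 mol.
From the balanced equation, 1 mol KMnO4 reacts with 5 mol Fe^2+, so n(Fe^2+) = 0.001159 x 5/1 = 0.005797 mol.
[Fe^2+] = 0.005797 / 0.01548 L = 0.374 M.

0.374 M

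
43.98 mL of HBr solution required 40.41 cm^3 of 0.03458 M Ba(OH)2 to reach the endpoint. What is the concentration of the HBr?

n(Ba(OH)2) delivered = 0.03458 x 0.04041 = 0.001397 mol.
The reaction is 2 HBr + 1 Ba(OH)2, so n(HBr) = 0.001397 x 2/1 = 0.002795 mol.
[HBr] = 0.002795 mol / 0.04398 L = 0.0635 M.

0.0635 M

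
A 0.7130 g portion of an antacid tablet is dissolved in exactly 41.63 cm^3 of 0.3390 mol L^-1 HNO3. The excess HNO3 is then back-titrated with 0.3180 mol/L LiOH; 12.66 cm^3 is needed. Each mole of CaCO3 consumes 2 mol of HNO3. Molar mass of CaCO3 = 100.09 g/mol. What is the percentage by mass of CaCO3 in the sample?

70.8%

Total n(HNO3) added = 0.3390 x 0.04163 = 0.01411 mol.
n(LiOH) used = 0.3180 x 0.01266 = 0.004026 mol, which equals the excess n(HNO3).
So n(HNO3) consumed by the sample = 0.01411 - 0.004026 = 0.01009 mol.
n(CaCO3) = 0.01009 / 2 = 0.005043 mol.
mass CaCO3 = 0.005043 x 100.09 = 0.5048 g, so %CaCO3 = 0.5048/0.7130 x 100 = 70.8%.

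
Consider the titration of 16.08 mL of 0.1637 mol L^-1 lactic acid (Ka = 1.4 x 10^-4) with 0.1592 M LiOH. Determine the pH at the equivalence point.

8.38

n(HC3H5O3) = 0.1637 x 0.01608 = 0.002632 mol; V(LiOH) at equivalence = 0.002632/0.1592 = 0.01653 L.
At equivalence all the acid is converted to C3H5O3-; total volume = 0.01608 + 0.01653 = 0.03261 L, so [C3H5O3-] = 0.002632/0.03261 = 0.08071 M.
Kb = Kw/Ka = 1.0e-14 / 1.4 x 10^-4 = 7.14e-11.
[OH^-] = sqrt(Kb x [C3H5O3-]) = sqrt(7.14e-11 x 0.08071) = 2.40e-6 M.
pOH = 5.62, so pH = 14.00 - 5.62 = 8.38.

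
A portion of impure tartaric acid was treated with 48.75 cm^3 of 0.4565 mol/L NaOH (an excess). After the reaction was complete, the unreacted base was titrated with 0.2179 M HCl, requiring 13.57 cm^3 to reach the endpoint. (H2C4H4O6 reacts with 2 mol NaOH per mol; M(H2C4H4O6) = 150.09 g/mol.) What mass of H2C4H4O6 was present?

Total n(NaOH) added = 0.4565 x 0.04875 = 0.02225 mol.
n(HCl) used = 0.2179 x 0.01357 = 0.002957 mol, which equals the excess n(NaOH).
So n(NaOH) consumed by the sample = 0.02225 - 0.002957 = 0.01930 mol.
n(H2C4H4O6) = 0.01930 / 2 = 0.009649 mol.
mass = 0.009649 mol x 150.09 g/mol = 1.45 g.

1.45 g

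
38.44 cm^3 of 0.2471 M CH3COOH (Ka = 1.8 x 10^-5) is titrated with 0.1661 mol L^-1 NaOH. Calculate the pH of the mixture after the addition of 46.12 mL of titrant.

5.36

Initial n(CH3COOH) = 0.2471 x 0.03844 = 0.009499 mol.
n(NaOH) added = 0.1661 x 0.04612 = 0.007661 mol, converting that many moles of CH3COOH to CH3COO-.
Remaining n(CH3COOH) = 0.001838 mol; n(CH3COO-) = 0.007661 mol.
By Henderson-Hasselbalch, pH = pKa + log([A^-]/[HA]) = 4.74 + log(0.007661/0.001838) = 4.74 + (+0.62) = 5.36.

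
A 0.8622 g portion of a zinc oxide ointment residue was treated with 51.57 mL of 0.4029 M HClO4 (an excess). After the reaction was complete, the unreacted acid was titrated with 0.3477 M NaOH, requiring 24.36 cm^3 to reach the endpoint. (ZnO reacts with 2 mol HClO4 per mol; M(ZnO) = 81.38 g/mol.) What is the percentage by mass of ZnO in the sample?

58.1%

Total n(HClO4) added = 0.4029 x 0.05157 = 0.02078 mol.
n(NaOH) used = 0.3477 x 0.02436 = 0.008470 mol, which equals the excess n(HClO4).
So n(HClO4) consumed by the sample = 0.02078 - 0.008470 = 0.01231 mol.
n(ZnO) = 0.01231 / 2 = 0.006154 mol.
mass ZnO = 0.006154 x 81.38 = 0.5008 g, so %ZnO = 0.5008/0.8622 x 100 = 58.1%.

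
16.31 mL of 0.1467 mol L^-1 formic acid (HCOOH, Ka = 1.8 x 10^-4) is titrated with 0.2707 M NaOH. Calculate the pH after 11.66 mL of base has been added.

12.44

n(acid) = 0.1467 x 0.01631 = 0.002393 mol; n(NaOH) added = 0.2707 x 0.01166 = 0.003156 mol.
Base is in excess by 0.003156 - 0.002393 = 0.0007637 mol in a total volume of 0.02797 L.
[OH^-] = 0.0007637/0.02797 = 0.02730 M, so pOH = 1.56 and pH = 14.00 - 1.56 = 12.44.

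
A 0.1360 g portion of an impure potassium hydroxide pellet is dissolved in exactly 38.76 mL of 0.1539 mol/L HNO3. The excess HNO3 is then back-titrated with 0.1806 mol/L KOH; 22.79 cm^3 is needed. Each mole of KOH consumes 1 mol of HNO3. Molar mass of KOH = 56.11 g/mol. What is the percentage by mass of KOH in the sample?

Total n(HNO3) added = 0.1539 x 0.03876 = 0.005965 mol.
n(KOH) used = 0.1806 x 0.02279 = 0.004116 mol, which equals the excess n(HNO3).
So n(HNO3) consumed by the sample = 0.005965 - 0.004116 = 0.001849 mol.
n(KOH) = 0.001849 / 1 = 0.001849 mol.
mass KOH = 0.001849 x 56.11 = 0.1038 g, so %KOH = 0.1038/0.1360 x 100 = 76.3%.

76.3%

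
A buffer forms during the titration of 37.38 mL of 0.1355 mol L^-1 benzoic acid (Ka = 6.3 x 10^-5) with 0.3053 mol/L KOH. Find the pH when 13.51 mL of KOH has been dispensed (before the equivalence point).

Initial n(C6H5COOH) = 0.1355 x 0.03738 = 0.005065 mol.
n(KOH) added = 0.3053 x 0.01351 = 0.004125 mol, converting that many moles of C6H5COOH to C6H5COO-.
Remaining n(C6H5COOH) = 0.0009404 mol; n(C6H5COO-) = 0.004125 mol.
By Henderson-Hasselbalch, pH = pKa + log([A^-]/[HA]) = 4.20 + log(0.004125/0.0009404) = 4.20 + (+0.64) = 4.84.

4.84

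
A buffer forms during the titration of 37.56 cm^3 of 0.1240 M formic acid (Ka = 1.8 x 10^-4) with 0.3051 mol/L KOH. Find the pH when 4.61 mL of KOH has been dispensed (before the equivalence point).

3.38

Initial n(HCOOH) = 0.1240 x 0.03756 = 0.004657 mol.
n(KOH) added = 0.3051 x 0.004610 = 0.001407 mol, converting that many moles of HCOOH to HCOO-.
Remaining n(HCOOH) = 0.003251 mol; n(HCOO-) = 0.001407 mol.
By Henderson-Hasselbalch, pH = pKa + log([A^-]/[HA]) = 3.74 + log(0.001407/0.003251) = 3.74 + (-0.36) = 3.38.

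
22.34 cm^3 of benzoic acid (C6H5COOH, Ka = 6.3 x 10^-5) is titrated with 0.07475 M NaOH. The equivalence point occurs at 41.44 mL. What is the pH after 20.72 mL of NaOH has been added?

20.72 mL is exactly half the equivalence volume (41.44/2), i.e. the half-equivalence point.
There, n(HA) = n(A^-), so pH = pKa = -log(6.3 x 10^-5) = 4.20.

4.20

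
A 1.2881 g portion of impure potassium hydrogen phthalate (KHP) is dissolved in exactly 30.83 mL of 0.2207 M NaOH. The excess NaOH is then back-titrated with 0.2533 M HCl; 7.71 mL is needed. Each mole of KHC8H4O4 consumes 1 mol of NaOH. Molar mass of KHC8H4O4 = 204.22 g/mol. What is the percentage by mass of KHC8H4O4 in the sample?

Total n(NaOH) added = 0.2207 x 0.03083 = 0.006804 mol.
n(HCl) used = 0.2533 x 0.007710 = 0.001953 mol, which equals the excess n(NaOH).
So n(NaOH) consumed by the sample = 0.006804 - 0.001953 = 0.004851 mol.
n(KHC8H4O4) = 0.004851 / 1 = 0.004851 mol.
mass KHC8H4O4 = 0.004851 x 204.22 = 0.9907 g, so %KHC8H4O4 = 0.9907/1.2881 x 100 = 76.9%.

76.9%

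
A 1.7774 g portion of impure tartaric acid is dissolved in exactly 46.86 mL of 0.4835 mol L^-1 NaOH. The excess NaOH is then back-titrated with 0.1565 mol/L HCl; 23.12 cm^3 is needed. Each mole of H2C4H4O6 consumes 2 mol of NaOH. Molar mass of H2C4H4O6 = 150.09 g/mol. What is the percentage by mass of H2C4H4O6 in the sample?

80.4%

Total n(NaOH) added = 0.4835 x 0.04686 = 0.02266 mol.
n(HCl) used = 0.1565 x 0.02312 = 0.003618 mol, which equals the excess n(NaOH).
So n(NaOH) consumed by the sample = 0.02266 - 0.003618 = 0.01904 mol.
n(H2C4H4O6) = 0.01904 / 2 = 0.009519 mol.
mass H2C4H4O6 = 0.009519 x 150.09 = 1.429 g, so %H2C4H4O6 = 1.429/1.7774 x 100 = 80.4%.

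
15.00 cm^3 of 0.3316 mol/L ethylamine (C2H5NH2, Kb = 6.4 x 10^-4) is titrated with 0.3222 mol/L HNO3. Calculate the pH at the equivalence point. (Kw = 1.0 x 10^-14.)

n(C2H5NH2) = 0.3316 x 0.01500 = 0.004974 mol; V(HNO3) at equivalence = 0.004974/0.3222 = 0.01544 L.
At equivalence the base is fully converted to C2H5NH3+; total volume = 0.03044 L, so [C2H5NH3+] = 0.004974/0.03044 = 0.1634 M.
Ka(C2H5NH3+) = Kw/Kb = 1.0e-14 / 6.4 x 10^-4 = 1.56e-11.
[H^+] = sqrt(Ka x [C2H5NH3+]) = sqrt(1.56e-11 x 0.1634) = 1.60e-6 M.
pH = -log(1.60e-6) = 5.80.

5.80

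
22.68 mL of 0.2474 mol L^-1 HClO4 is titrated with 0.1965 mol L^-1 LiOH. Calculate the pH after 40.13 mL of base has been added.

12.56

n(acid) = 0.2474 x 0.02268 = 0.005611 mol; n(LiOH) added = 0.1965 x 0.04013 = 0.007886 mol.
Base is in excess by 0.007886 - 0.005611 = 0.002275 mol in a total volume of 0.06281 L.
[OH^-] = 0.002275/0.06281 = 0.03621 M, so pOH = 1.44 and pH = 14.00 - 1.44 = 12.56.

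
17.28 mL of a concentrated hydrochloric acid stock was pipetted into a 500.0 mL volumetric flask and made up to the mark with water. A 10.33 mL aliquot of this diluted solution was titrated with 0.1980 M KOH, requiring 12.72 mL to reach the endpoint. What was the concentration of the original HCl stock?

7.05 M

n(KOH) = 0.1980 x 0.01272 = 0.002519 mol.
n(HCl) in the aliquot = 0.002519 mol.
[diluted HCl] = 0.002519 / 0.01033 = 0.2438 M.
Dilution factor = 500.0/17.28 = 28.94, so [stock] = 0.2438 x 28.94 = 7.05 M.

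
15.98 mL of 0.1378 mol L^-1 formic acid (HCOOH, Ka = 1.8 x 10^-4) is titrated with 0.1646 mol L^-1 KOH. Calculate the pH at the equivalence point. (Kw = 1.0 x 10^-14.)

n(HCOOH) = 0.1378 x 0.01598 = 0.002202 mol; V(KOH) at equivalence = 0.002202/0.1646 = 0.01338 L.
At equivalence all the acid is converted to HCOO-; total volume = 0.01598 + 0.01338 = 0.02936 L, so [HCOO-] = 0.002202/0.02936 = 0.07501 M.
Kb = Kw/Ka = 1.0e-14 / 1.8 x 10^-4 = 5.56e-11.
[OH^-] = sqrt(Kb x [HCOO-]) = sqrt(5.56e-11 x 0.07501) = 2.04e-6 M.
pOH = 5.69, so pH = 14.00 - 5.69 = 8.31.

8.31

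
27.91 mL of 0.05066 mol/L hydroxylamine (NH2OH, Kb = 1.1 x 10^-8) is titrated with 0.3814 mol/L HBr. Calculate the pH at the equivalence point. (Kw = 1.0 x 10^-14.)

3.70

n(NH2OH) = 0.05066 x 0.02791 = 0.001414 mol; V(HBr) at equivalence = 0.001414/0.3814 = 0.003707 L.
At equivalence the base is fully converted to NH3OH+; total volume = 0.03162 L, so [NH3OH+] = 0.001414/0.03162 = 0.04472 M.
Ka(NH3OH+) = Kw/Kb = 1.0e-14 / 1.1 x 10^-8 = 9.09e-7.
[H^+] = sqrt(Ka x [NH3OH+]) = sqrt(9.09e-7 x 0.04472) = 0.000202 M.
pH = -log(0.000202) = 3.70.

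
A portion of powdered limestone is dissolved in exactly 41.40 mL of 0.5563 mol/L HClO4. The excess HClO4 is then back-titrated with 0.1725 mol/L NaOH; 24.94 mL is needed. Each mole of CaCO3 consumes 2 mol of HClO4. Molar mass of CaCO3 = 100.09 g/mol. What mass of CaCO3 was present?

Total n(HClO4) added = 0.5563 x 0.04140 = 0.02303 mol.
n(NaOH) used = 0.1725 x 0.02494 = 0.004302 mol, which equals the excess n(HClO4).
So n(HClO4) consumed by the sample = 0.02303 - 0.004302 = 0.01873 mol.
n(CaCO3) = 0.01873 / 2 = 0.009364 mol.
mass = 0.009364 mol x 100.09 g/mol = 0.937 g.

0.937 g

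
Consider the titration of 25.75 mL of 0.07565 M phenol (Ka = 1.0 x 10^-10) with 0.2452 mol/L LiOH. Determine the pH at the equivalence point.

n(C6H5OH) = 0.07565 x 0.02575 = 0.001948 mol; V(LiOH) at equivalence = 0.001948/0.2452 = 0.007944 L.
At equivalence all the acid is converted to C6H5O-; total volume = 0.02575 + 0.007944 = 0.03369 L, so [C6H5O-] = 0.001948/0.03369 = 0.05781 M.
Kb = Kw/Ka = 1.0e-14 / 1.0 x 10^-10 = 0.000100.
[OH^-] = sqrt(Kb x [C6H5O-]) = sqrt(0.000100 x 0.05781) = 0.00240 M.
pOH = 2.62, so pH = 14.00 - 2.62 = 11.38.

11.38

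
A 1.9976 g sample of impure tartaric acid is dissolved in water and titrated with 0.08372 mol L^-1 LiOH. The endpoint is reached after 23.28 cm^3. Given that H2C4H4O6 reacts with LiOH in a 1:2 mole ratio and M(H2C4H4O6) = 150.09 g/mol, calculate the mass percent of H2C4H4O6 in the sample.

n(LiOH) = 0.08372 x 0.02328 = 0.001949 mol.
n(H2C4H4O6) = 0.001949 / 2 = 0.0009745 mol.
mass of H2C4H4O6 = 0.0009745 x 150.09 = 0.1463 g.
% purity = 0.1463 / 1.9976 x 100 = 7.32%.

7.32%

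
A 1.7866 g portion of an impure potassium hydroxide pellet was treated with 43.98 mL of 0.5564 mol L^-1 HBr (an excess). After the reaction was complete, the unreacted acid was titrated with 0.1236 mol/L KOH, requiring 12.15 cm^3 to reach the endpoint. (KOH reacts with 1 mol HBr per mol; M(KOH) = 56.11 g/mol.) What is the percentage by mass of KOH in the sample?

Total n(HBr) added = 0.5564 x 0.04398 = 0.02447 mol.
n(KOH) used = 0.1236 x 0.01215 = 0.001502 mol, which equals the excess n(HBr).
So n(HBr) consumed by the sample = 0.02447 - 0.001502 = 0.02297 mol.
n(KOH) = 0.02297 / 1 = 0.02297 mol.
mass KOH = 0.02297 x 56.11 = 1.289 g, so %KOH = 1.289/1.7866 x 100 = 72.1%.

72.1%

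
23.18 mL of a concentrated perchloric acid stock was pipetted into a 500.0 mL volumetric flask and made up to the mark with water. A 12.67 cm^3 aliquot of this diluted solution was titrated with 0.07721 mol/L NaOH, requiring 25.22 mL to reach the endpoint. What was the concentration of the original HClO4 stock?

3.32 M

n(NaOH) = 0.07721 x 0.02522 = 0.001947 mol.
n(HClO4) in the aliquot = 0.001947 mol.
[diluted HClO4] = 0.001947 / 0.01267 = 0.1537 M.
Dilution factor = 500.0/23.18 = 21.57, so [stock] = 0.1537 x 21.57 = 3.32 M.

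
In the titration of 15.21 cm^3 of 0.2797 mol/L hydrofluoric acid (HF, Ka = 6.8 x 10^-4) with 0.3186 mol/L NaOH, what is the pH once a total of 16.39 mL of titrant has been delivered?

12.49

n(acid) = 0.2797 x 0.01521 = 0.004254 mol; n(NaOH) added = 0.3186 x 0.01639 = 0.005222 mol.
Base is in excess by 0.005222 - 0.004254 = 0.0009676 mol in a total volume of 0.03160 L.
[OH^-] = 0.0009676/0.03160 = 0.03062 M, so pOH = 1.51 and pH = 14.00 - 1.51 = 12.49.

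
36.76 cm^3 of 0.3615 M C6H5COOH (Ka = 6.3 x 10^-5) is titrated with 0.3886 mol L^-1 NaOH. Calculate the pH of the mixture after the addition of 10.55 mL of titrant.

Initial n(C6H5COOH) = 0.3615 x 0.03676 = 0.01329 mol.
n(NaOH) added = 0.3886 x 0.01055 = 0.004100 mol, converting that many moles of C6H5COOH to C6H5COO-.
Remaining n(C6H5COOH) = 0.009189 mol; n(C6H5COO-) = 0.004100 mol.
By Henderson-Hasselbalch, pH = pKa + log([A^-]/[HA]) = 4.20 + log(0.004100/0.009189) = 4.20 + (-0.35) = 3.85.

3.85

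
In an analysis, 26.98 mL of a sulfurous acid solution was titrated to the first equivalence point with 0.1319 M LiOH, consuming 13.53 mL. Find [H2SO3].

0.0661 M

n(LiOH) = 0.1319 x 0.01353 = 0.001785 mol.
At the first equivalence point, 1 mol OH^- react per mol H2SO3, so n(H2SO3) = 0.001785 / 1 = 0.001785 mol.
[H2SO3] = 0.001785 / 0.02698 L = 0.0661 M.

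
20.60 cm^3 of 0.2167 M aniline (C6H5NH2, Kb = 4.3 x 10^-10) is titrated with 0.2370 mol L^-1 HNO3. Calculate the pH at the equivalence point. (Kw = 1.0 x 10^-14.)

n(C6H5NH2) = 0.2167 x 0.02060 = 0.004464 mol; V(HNO3) at equivalence = 0.004464/0.2370 = 0.01884 L.
At equivalence the base is fully converted to C6H5NH3+; total volume = 0.03944 L, so [C6H5NH3+] = 0.004464/0.03944 = 0.1132 M.
Ka(C6H5NH3+) = Kw/Kb = 1.0e-14 / 4.3 x 10^-10 = 2.33e-5.
[H^+] = sqrt(Ka x [C6H5NH3+]) = sqrt(2.33e-5 x 0.1132) = 0.00162 M.
pH = -log(0.00162) = 2.79.

2.79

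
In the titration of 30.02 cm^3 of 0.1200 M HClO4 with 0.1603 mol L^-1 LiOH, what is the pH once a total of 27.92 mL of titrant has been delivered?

12.18

n(acid) = 0.1200 x 0.03002 = 0.003602 mol; n(LiOH) added = 0.1603 x 0.02792 = 0.004476 mol.
Base is in excess by 0.004476 - 0.003602 = 0.0008732 mol in a total volume of 0.05794 L.
[OH^-] = 0.0008732/0.05794 = 0.01507 M, so pOH = 1.82 and pH = 14.00 - 1.82 = 12.18.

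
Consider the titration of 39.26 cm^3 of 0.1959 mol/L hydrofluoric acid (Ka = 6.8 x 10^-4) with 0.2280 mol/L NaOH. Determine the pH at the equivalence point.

n(HF) = 0.1959 x 0.03926 = 0.007691 mol; V(NaOH) at equivalence = 0.007691/0.2280 = 0.03373 L.
At equivalence all the acid is converted to F-; total volume = 0.03926 + 0.03373 = 0.07299 L, so [F-] = 0.007691/0.07299 = 0.1054 M.
Kb = Kw/Ka = 1.0e-14 / 6.8 x 10^-4 = 1.47e-11.
[OH^-] = sqrt(Kb x [F-]) = sqrt(1.47e-11 x 0.1054) = 1.24e-6 M.
pOH = 5.90, so pH = 14.00 - 5.90 = 8.10.

8.10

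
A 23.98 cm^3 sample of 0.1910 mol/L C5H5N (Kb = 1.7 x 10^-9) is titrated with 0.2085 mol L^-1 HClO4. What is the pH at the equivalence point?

3.12

n(C5H5N) = 0.1910 x 0.02398 = 0.004580 mol; V(HClO4) at equivalence = 0.004580/0.2085 = 0.02197 L.
At equivalence the base is fully converted to C5H5NH+; total volume = 0.04595 L, so [C5H5NH+] = 0.004580/0.04595 = 0.09968 M.
Ka(C5H5NH+) = Kw/Kb = 1.0e-14 / 1.7 x 10^-9 = 5.88e-6.
[H^+] = sqrt(Ka x [C5H5NH+]) = sqrt(5.88e-6 x 0.09968) = 0.000766 M.
pH = -log(0.000766) = 3.12.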